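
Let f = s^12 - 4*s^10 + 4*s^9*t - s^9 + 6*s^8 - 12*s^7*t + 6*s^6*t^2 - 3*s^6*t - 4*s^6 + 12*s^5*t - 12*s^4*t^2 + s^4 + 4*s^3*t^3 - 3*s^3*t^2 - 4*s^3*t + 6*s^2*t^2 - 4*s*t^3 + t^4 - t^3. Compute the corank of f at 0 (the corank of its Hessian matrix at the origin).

2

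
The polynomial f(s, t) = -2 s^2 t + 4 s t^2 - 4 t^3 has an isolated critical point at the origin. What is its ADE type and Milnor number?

The Hessian of f at 0 has rank 0. Corank 2; j^3 = -2*t*(s^2 - 2*s*t + 2*t^2) splits into three distinct lines over C (the quadratic factor has nonzero discriminant), so D_4.

Type D_{4}, Milnor number mu = 4.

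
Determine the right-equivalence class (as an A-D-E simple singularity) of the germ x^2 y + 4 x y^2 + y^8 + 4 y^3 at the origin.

D9

The Hessian of f at 0 is [[0, 0], [0, 0]] with rank 0, so corank 2. A Groebner basis of the Jacobian ideal J(f) in C{x,y} is {x^2/8 + y^7 - y^2/2, x^3 + 8*y^3, x*y + 2*y^2}; counting standard monomials gives mu = 9. Corank 2; j^3 = y*(x + 2*y)^2 has shape L^2 M (L != M), so D-series; mu = 9 gives D_9.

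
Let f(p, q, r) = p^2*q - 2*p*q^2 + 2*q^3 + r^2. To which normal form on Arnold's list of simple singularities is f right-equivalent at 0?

The Hessian of f at 0 has rank 1. Corank 2; j^3 = q*(p^2 - 2*p*q + 2*q^2) splits into three distinct lines over C (the quadratic factor has nonzero discriminant), so D_4.

D4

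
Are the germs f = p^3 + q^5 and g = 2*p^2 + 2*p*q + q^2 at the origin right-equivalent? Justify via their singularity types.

No.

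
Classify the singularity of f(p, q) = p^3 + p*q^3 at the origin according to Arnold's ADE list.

E_7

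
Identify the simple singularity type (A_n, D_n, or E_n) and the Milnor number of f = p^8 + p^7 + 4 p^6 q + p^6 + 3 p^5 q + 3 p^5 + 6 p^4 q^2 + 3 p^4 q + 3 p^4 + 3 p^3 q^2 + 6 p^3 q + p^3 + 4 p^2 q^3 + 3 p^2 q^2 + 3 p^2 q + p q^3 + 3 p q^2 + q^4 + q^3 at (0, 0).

The Hessian of f at 0 is [[0, 0], [0, 0]] with rank 0, so corank 2. A Groebner basis of the Jacobian ideal J(f) in C{p,q} is {3*p^2/4 + 3*p*q/2 + q^4 + q^3/4 + 3*q^2/4, p^3 - 3*p^2/2 - 3*p*q + q^3/2 - 3*q^2/2, p^2*q + 5*p^2/4 + 5*p*q/2 - 7*q^3/12 + 5*q^2/4, -3*p^2/4 + p*q^2 - 3*p*q/2 + 3*q^3/4 - 3*q^2/4}; counting standard monomials gives mu = 7. Corank 2; j^3 = (p + q)^3 is a perfect cube, so E-series; the 4-jet and mu = 7 give E_7.

Type E_{7}, Milnor number mu = 7.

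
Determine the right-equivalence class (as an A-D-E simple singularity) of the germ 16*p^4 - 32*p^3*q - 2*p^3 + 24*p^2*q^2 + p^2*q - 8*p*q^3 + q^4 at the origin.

The Hessian of f at 0 has rank 0. Corank 2; j^3 = -p^2*(2*p - q) has shape L^2 M (L != M), so D-series; mu = 5 gives D_5.

D_{5}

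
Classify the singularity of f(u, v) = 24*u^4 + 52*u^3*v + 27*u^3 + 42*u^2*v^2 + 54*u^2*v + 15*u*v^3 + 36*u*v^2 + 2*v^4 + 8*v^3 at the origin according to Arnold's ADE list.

E7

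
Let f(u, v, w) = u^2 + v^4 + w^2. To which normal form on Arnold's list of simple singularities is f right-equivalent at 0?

A_3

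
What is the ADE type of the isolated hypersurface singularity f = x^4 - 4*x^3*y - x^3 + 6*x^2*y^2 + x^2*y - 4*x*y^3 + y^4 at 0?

D_5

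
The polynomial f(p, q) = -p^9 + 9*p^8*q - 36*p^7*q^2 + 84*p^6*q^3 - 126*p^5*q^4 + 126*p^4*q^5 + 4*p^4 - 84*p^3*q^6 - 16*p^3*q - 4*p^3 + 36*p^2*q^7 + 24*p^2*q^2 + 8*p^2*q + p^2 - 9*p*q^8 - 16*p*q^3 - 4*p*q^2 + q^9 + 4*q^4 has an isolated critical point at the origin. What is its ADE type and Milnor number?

Type A_8, Milnor number mu = 8.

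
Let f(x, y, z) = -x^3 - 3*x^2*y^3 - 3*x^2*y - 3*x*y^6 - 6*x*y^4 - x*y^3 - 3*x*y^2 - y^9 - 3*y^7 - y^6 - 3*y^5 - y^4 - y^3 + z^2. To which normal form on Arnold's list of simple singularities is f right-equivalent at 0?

E_7

The Hessian of f at 0 has rank 1. Corank 2; j^3 = -(x + y)^3 is a perfect cube, so E-series; the 4-jet and mu = 7 give E_7.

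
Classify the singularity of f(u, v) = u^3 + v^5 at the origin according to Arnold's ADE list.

E8

The Hessian of f at 0 has rank 0. Corank 2; j^3 = u^3 is a perfect cube, so E-series; the 5-jet and mu = 8 give E_8.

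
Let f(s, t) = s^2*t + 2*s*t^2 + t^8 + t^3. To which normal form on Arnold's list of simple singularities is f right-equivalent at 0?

D_9

The Hessian of f at 0 has rank 0. Corank 2; j^3 = t*(s + t)^2 has shape L^2 M (L != M), so D-series; mu = 9 gives D_9.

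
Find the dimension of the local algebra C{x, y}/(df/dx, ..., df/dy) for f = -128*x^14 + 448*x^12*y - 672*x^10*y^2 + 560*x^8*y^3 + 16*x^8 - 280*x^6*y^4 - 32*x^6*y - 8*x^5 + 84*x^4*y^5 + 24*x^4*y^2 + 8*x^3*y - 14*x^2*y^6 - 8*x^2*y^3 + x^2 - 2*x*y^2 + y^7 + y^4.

The Hessian of f at 0 has rank 1. Corank 1: A-series; mu = 6 gives A_6.

6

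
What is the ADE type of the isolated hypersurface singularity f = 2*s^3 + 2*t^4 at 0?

E_{6}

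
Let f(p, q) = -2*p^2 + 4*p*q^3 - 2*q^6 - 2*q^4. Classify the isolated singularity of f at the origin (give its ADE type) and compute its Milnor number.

Type A_3, Milnor number mu = 3.

The Hessian of f at 0 is [[-4, 0], [0, 0]] with rank 1, so corank 1. A Groebner basis of the Jacobian ideal J(f) in C{p,q} is {q^3, p}; counting standard monomials gives mu = 3. Corank 1: A-series; mu = 3 gives A_3.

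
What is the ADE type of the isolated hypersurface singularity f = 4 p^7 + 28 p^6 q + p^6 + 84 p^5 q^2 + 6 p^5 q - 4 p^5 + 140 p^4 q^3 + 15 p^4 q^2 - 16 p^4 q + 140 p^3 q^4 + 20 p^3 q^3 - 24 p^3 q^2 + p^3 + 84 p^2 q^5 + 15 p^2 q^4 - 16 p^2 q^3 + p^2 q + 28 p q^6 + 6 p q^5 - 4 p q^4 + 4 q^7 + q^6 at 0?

The Hessian of f at 0 has rank 0. Corank 2; j^3 = p^2*(p + q) has shape L^2 M (L != M), so D-series; mu = 7 gives D_7.

D_7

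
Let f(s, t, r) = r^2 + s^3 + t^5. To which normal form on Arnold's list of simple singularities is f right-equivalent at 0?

The Hessian of f at 0 is [[0, 0, 0], [0, 0, 0], [0, 0, 2]] with rank 1, so corank 2. A Groebner basis of the Jacobian ideal J(f) in C{s,t,r} is {t^4, s^2, r}; counting standard monomials gives mu = 8. Corank 2; j^3 = s^3 is a perfect cube, so E-series; the 5-jet and mu = 8 give E_8.

E_8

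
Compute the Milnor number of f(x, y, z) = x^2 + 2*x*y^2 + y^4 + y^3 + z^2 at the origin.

2

The Hessian of f at 0 has rank 2. Corank 1: A-series; mu = 2 gives A_2.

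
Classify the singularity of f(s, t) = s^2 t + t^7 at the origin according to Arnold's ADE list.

D_{8}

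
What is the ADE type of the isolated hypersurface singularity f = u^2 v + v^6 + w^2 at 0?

D7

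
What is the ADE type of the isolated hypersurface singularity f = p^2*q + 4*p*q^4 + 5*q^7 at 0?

The Hessian of f at 0 has rank 0. Corank 2; j^3 = p^2*q has shape L^2 M (L != M), so D-series; mu = 8 gives D_8.

D_8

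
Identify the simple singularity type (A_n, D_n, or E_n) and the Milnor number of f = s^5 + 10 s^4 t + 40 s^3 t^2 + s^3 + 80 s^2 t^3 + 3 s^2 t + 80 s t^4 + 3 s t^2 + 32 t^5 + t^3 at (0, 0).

Type E_{8}, Milnor number mu = 8.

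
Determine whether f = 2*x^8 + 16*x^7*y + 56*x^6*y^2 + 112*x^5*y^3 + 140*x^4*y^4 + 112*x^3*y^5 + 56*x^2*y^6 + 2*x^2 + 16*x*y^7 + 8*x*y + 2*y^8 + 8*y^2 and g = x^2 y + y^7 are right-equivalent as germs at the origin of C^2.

No.

The Hessian of f at 0 has rank 1. Corank 1: A-series; mu = 7 gives A_7. The Hessian of g at 0 has rank 0. Corank 2; j^3 = x^2*y has shape L^2 M (L != M), so D-series; mu = 8 gives D_8. f is A_7 but g is D_8, hence not right-equivalent.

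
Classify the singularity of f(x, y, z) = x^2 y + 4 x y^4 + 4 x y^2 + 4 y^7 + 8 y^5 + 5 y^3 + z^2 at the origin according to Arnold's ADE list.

The Hessian of f at 0 is [[0, 0, 0], [0, 0, 0], [0, 0, 2]] with rank 1, so corank 2. A Groebner basis of the Jacobian ideal J(f) in C{x,y,z} is {y^3, x^2 - y^2, x*y + 2*y^2, z}; counting standard monomials gives mu = 4. Corank 2; j^3 = y*(x^2 + 4*x*y + 5*y^2) splits into three distinct lines over C (the quadratic factor has nonzero discriminant), so D_4.

D_4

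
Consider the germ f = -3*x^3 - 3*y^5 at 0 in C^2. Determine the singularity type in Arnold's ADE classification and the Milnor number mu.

The Hessian of f at 0 is [[0, 0], [0, 0]] with rank 0, so corank 2. A Groebner basis of the Jacobian ideal J(f) in C{x,y} is {y^4, x^2}; counting standard monomials gives mu = 8. Corank 2; j^3 = -3*x^3 is a perfect cube, so E-series; the 5-jet and mu = 8 give E_8.

Type E_{8}, Milnor number mu = 8.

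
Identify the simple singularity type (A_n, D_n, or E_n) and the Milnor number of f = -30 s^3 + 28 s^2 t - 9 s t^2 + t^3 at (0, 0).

Type D4, Milnor number mu = 4.

The Hessian of f at 0 is [[0, 0], [0, 0]] with rank 0, so corank 2. A Groebner basis of the Jacobian ideal J(f) in C{s,t} is {t^3, s^2 - 3*t^2/26, s*t - 9*t^2/26}; counting standard monomials gives mu = 4. Corank 2; j^3 = -(3*s - t)*(10*s^2 - 6*s*t + t^2) splits into three distinct lines over C (the quadratic factor has nonzero discriminant), so D_4.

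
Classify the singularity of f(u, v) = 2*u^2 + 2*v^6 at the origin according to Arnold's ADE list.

A_{5}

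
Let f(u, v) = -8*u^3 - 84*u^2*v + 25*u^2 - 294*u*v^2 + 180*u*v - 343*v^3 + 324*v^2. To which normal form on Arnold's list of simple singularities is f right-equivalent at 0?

A_{2}

The Hessian of f at 0 is [[50, 180], [180, 648]] with rank 1, so corank 1. A Groebner basis of the Jacobian ideal J(f) in C{u,v} is {v^2, u + 18*v/5}; counting standard monomials gives mu = 2. Corank 1: A-series; mu = 2 gives A_2.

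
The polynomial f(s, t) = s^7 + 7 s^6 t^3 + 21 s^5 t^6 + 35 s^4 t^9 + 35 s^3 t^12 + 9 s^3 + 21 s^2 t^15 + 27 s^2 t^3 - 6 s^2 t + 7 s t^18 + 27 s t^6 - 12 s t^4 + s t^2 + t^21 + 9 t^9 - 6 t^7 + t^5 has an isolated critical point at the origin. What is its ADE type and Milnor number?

The Hessian of f at 0 is [[0, 0], [0, 0]] with rank 0, so corank 2. A Groebner basis of the Jacobian ideal J(f) in C{s,t} is {s^2 + s*t^3 - s*t/3, -21*s^2/6554 + 3284*s*t/3277 + t^4 - 2187*t^2/6554, s^3 - s*t^2/3 + 2*t^3/27, s^2*t - 2*s*t^2/3 + t^3/9}; counting standard monomials gives mu = 8. Corank 2; j^3 = s*(3*s - t)^2 has shape L^2 M (L != M), so D-series; mu = 8 gives D_8.

Type D_8, Milnor number mu = 8.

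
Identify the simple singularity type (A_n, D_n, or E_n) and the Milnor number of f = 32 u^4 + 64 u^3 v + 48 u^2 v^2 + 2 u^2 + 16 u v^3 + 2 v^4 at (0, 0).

Type A3, Milnor number mu = 3.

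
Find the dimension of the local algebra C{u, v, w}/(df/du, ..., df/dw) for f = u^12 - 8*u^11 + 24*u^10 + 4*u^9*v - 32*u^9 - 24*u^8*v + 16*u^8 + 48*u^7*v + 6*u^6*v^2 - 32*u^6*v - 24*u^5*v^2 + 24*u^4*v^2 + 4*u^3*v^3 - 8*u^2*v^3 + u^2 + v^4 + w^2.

3

The Hessian of f at 0 has rank 2. Corank 1: A-series; mu = 3 gives A_3.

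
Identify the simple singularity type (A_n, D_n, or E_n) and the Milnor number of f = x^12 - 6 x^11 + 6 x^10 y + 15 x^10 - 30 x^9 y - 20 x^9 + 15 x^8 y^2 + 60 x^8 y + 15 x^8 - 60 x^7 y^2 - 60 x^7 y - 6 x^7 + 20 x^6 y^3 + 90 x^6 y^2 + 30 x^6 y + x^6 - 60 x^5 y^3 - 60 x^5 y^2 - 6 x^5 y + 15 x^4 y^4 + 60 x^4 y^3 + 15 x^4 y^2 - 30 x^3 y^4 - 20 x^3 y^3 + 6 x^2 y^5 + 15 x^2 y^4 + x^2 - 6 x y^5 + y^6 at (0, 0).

Type A5, Milnor number mu = 5.

The Hessian of f at 0 has rank 1. Corank 1: A-series; mu = 5 gives A_5.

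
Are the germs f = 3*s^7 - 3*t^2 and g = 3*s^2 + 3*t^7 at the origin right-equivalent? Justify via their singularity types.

The Hessian of f at 0 is [[0, 0], [0, -6]] with rank 1, so corank 1. A Groebner basis of the Jacobian ideal J(f) in C{s,t} is {s^6, t}; counting standard monomials gives mu = 6. Corank 1: A-series; mu = 6 gives A_6. The Hessian of g at 0 is [[6, 0], [0, 0]] with rank 1, so corank 1. A Groebner basis of the Jacobian ideal J(g) in C{s,t} is {t^6, s}; counting standard monomials gives mu = 6. Corank 1: A-series; mu = 6 gives A_6. Both have type A_6, hence right-equivalent.

Yes.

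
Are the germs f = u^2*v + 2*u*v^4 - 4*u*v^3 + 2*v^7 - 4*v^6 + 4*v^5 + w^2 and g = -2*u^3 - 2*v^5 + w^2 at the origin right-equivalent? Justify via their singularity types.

No.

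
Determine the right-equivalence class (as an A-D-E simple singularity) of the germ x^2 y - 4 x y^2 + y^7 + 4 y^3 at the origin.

D_8

The Hessian of f at 0 is [[0, 0], [0, 0]] with rank 0, so corank 2. A Groebner basis of the Jacobian ideal J(f) in C{x,y} is {x^2/7 + y^6 - 4*y^2/7, x^3 - 8*y^3, x*y - 2*y^2}; counting standard monomials gives mu = 8. Corank 2; j^3 = y*(x - 2*y)^2 has shape L^2 M (L != M), so D-series; mu = 8 gives D_8.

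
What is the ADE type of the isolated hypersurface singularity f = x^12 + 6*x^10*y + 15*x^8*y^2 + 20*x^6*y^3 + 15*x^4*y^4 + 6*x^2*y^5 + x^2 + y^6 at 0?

The Hessian of f at 0 is [[2, 0], [0, 0]] with rank 1, so corank 1. A Groebner basis of the Jacobian ideal J(f) in C{x,y} is {y^5, x}; counting standard monomials gives mu = 5. Corank 1: A-series; mu = 5 gives A_5.

A_5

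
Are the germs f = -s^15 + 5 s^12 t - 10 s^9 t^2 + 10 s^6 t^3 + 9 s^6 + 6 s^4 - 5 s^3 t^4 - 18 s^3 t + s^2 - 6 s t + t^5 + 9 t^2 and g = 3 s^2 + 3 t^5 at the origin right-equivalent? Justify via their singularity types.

Yes.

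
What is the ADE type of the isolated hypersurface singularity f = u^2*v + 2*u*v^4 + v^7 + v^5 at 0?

D_6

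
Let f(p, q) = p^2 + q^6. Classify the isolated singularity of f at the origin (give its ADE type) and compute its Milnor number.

The Hessian of f at 0 has rank 1. Corank 1: A-series; mu = 5 gives A_5.

Type A_5, Milnor number mu = 5.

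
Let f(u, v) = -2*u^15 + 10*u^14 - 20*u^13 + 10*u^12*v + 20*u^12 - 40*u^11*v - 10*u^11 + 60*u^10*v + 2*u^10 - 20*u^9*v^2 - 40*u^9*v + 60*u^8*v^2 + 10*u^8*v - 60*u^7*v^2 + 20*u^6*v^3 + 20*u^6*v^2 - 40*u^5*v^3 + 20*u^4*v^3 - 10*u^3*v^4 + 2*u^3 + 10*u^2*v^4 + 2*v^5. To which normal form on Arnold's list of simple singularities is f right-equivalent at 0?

E_8

The Hessian of f at 0 is [[0, 0], [0, 0]] with rank 0, so corank 2. A Groebner basis of the Jacobian ideal J(f) in C{u,v} is {v^4, u^2}; counting standard monomials gives mu = 8. Corank 2; j^3 = 2*u^3 is a perfect cube, so E-series; the 5-jet and mu = 8 give E_8.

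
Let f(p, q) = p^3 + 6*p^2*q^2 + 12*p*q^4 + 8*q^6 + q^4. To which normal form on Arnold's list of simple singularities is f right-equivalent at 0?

The Hessian of f at 0 has rank 0. Corank 2; j^3 = p^3 is a perfect cube, so E-series; the 4-jet and mu = 6 give E_6.

E6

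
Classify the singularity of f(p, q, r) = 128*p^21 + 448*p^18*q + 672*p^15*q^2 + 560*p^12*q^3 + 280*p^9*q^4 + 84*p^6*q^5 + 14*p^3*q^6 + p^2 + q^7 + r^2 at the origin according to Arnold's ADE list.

The Hessian of f at 0 has rank 2. Corank 1: A-series; mu = 6 gives A_6.

A_6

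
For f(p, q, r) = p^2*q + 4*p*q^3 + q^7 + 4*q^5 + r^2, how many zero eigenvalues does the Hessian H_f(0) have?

Hessian at 0 has rank 1.

2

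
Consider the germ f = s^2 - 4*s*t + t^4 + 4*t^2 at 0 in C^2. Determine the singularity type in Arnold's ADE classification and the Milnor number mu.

Type A_3, Milnor number mu = 3.

The Hessian of f at 0 is [[2, -4], [-4, 8]] with rank 1, so corank 1. A Groebner basis of the Jacobian ideal J(f) in C{s,t} is {t^3, s - 2*t}; counting standard monomials gives mu = 3. Corank 1: A-series; mu = 3 gives A_3.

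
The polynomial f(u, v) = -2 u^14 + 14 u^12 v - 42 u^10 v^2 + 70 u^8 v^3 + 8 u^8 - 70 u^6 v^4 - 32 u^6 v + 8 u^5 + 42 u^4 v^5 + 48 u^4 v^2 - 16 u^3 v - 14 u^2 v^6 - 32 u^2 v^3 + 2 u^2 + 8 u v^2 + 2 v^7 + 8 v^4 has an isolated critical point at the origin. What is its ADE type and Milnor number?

Type A6, Milnor number mu = 6.

The Hessian of f at 0 has rank 1. Corank 1: A-series; mu = 6 gives A_6.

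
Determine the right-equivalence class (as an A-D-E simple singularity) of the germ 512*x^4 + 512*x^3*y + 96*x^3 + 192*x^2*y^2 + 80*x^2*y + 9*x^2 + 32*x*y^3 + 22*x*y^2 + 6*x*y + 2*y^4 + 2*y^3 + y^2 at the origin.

A3

The Hessian of f at 0 has rank 1. Corank 1: A-series; mu = 3 gives A_3.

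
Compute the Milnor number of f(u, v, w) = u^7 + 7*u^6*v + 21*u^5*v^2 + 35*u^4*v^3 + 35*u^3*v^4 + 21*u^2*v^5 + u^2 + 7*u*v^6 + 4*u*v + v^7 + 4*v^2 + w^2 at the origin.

6

The Hessian of f at 0 has rank 2. Corank 1: A-series; mu = 6 gives A_6.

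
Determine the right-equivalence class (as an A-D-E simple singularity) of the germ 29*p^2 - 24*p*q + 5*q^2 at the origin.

A_{1}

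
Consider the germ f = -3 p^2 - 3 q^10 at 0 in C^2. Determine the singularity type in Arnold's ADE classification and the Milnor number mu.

The Hessian of f at 0 is [[-6, 0], [0, 0]] with rank 1, so corank 1. A Groebner basis of the Jacobian ideal J(f) in C{p,q} is {q^9, p}; counting standard monomials gives mu = 9. Corank 1: A-series; mu = 9 gives A_9.

Type A9, Milnor number mu = 9.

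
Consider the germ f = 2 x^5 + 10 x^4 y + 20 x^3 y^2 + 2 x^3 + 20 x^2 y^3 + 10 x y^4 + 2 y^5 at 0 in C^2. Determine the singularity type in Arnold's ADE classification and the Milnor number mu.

Type E_{8}, Milnor number mu = 8.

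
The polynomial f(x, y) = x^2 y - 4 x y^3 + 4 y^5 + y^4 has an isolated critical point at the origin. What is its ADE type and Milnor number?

The Hessian of f at 0 is [[0, 0], [0, 0]] with rank 0, so corank 2. A Groebner basis of the Jacobian ideal J(f) in C{x,y} is {x*y^2, -x*y/2 + y^3, x^2 + 2*x*y}; counting standard monomials gives mu = 5. Corank 2; j^3 = x^2*y has shape L^2 M (L != M), so D-series; mu = 5 gives D_5.

Type D_5, Milnor number mu = 5.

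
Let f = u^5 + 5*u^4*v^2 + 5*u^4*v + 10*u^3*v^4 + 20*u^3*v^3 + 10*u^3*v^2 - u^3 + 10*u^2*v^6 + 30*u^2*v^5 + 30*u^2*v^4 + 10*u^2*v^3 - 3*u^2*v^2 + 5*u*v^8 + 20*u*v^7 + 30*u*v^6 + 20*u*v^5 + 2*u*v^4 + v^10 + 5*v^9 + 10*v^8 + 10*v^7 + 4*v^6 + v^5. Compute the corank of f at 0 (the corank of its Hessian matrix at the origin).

2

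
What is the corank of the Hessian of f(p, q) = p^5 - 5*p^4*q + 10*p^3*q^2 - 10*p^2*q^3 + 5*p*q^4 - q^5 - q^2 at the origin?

Hessian at 0 has rank 1.

1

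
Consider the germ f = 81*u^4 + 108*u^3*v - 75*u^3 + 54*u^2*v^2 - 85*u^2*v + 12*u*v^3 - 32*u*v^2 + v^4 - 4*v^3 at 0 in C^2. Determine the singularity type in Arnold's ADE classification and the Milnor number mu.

The Hessian of f at 0 has rank 0. Corank 2; j^3 = -(3*u + v)*(5*u + 2*v)^2 has shape L^2 M (L != M), so D-series; mu = 5 gives D_5.

Type D5, Milnor number mu = 5.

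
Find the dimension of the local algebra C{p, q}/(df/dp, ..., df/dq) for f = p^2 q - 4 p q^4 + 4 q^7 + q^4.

The Hessian of f at 0 has rank 0. Corank 2; j^3 = p^2*q has shape L^2 M (L != M), so D-series; mu = 5 gives D_5.

5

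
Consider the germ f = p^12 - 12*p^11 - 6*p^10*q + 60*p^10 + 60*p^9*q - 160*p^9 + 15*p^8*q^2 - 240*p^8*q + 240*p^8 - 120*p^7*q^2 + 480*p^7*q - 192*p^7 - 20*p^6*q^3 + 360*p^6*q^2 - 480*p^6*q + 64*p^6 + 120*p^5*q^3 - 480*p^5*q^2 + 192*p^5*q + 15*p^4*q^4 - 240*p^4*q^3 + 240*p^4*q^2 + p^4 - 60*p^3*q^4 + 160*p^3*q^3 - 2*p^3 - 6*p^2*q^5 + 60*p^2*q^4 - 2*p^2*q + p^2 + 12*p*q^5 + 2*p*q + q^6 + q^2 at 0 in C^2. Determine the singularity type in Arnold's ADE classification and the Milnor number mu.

Type A_5, Milnor number mu = 5.

The Hessian of f at 0 has rank 1. Corank 1: A-series; mu = 5 gives A_5.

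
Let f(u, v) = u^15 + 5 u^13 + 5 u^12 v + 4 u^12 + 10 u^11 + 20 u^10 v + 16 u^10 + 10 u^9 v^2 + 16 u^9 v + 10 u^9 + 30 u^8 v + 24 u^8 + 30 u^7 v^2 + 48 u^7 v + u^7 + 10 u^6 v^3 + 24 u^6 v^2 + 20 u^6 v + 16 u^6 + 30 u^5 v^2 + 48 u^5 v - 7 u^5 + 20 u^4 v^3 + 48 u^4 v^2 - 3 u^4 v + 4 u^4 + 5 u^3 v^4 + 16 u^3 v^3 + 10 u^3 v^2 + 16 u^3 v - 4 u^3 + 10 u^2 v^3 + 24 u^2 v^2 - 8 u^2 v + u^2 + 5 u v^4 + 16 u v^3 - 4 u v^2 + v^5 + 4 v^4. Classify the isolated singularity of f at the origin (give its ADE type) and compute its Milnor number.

Type A4, Milnor number mu = 4.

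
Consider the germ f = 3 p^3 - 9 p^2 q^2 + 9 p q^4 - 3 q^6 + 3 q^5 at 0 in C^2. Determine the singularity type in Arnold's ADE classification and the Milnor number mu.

Type E_8, Milnor number mu = 8.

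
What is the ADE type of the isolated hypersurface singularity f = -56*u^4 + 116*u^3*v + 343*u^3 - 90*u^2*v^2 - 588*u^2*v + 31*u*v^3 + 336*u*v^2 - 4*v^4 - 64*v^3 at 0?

E_{7}

The Hessian of f at 0 is [[0, 0], [0, 0]] with rank 0, so corank 2. A Groebner basis of the Jacobian ideal J(f) in C{u,v} is {17294403*u^2/4 - 4941258*u*v + v^4 - 343*v^3/4 + 1411788*v^2, u^3 - 2205*u^2 + 2520*u*v - v^3/7 - 720*v^2, u^2*v - 10633*u^2/4 + 3038*u*v - 23*v^3/84 - 868*v^2, -2401*u^2 + u*v^2 + 2744*u*v - 11*v^3/21 - 784*v^2}; counting standard monomials gives mu = 7. Corank 2; j^3 = (7*u - 4*v)^3 is a perfect cube, so E-series; the 4-jet and mu = 7 give E_7.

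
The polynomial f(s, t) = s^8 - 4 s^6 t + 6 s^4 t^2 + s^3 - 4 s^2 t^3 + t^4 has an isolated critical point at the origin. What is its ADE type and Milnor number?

The Hessian of f at 0 is [[0, 0], [0, 0]] with rank 0, so corank 2. A Groebner basis of the Jacobian ideal J(f) in C{s,t} is {t^3, s^2}; counting standard monomials gives mu = 6. Corank 2; j^3 = s^3 is a perfect cube, so E-series; the 4-jet and mu = 6 give E_6.

Type E_6, Milnor number mu = 6.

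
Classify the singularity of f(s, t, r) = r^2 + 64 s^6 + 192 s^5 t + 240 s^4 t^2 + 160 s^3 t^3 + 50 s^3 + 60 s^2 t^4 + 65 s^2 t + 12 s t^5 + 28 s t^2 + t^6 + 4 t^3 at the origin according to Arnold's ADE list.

The Hessian of f at 0 is [[0, 0, 0], [0, 0, 0], [0, 0, 2]] with rank 1, so corank 2. A Groebner basis of the Jacobian ideal J(f) in C{s,t,r} is {-15625*s*t/12 + t^5 - 3125*t^2/6, s*t^2 + 2*t^3/5, s^2 + 9*s*t/10 + t^2/5, r}; counting standard monomials gives mu = 7. Corank 2; j^3 = (2*s + t)*(5*s + 2*t)^2 has shape L^2 M (L != M), so D-series; mu = 7 gives D_7.

D7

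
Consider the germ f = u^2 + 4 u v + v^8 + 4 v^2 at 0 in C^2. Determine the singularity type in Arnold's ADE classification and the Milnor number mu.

Type A7, Milnor number mu = 7.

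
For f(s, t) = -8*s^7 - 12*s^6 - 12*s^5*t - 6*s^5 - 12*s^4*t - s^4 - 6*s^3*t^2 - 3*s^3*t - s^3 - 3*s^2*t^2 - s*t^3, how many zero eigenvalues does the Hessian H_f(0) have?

The Hessian at 0 is [[0, 0], [0, 0]] of rank 0; hence corank 2.

2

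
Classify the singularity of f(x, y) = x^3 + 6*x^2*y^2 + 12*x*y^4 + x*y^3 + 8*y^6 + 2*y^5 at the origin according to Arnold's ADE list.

E7

The Hessian of f at 0 has rank 0. Corank 2; j^3 = x^3 is a perfect cube, so E-series; the 4-jet and mu = 7 give E_7.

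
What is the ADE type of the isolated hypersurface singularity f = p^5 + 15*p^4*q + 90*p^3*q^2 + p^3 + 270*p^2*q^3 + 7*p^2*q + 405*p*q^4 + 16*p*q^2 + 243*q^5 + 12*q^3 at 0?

The Hessian of f at 0 is [[0, 0], [0, 0]] with rank 0, so corank 2. A Groebner basis of the Jacobian ideal J(f) in C{p,q} is {-p*q/5 + q^4 - 2*q^2/5, p*q^2 + 2*q^3, p^2 + 5*p*q + 6*q^2}; counting standard monomials gives mu = 6. Corank 2; j^3 = (p + 2*q)^2*(p + 3*q) has shape L^2 M (L != M), so D-series; mu = 6 gives D_6.

D_{6}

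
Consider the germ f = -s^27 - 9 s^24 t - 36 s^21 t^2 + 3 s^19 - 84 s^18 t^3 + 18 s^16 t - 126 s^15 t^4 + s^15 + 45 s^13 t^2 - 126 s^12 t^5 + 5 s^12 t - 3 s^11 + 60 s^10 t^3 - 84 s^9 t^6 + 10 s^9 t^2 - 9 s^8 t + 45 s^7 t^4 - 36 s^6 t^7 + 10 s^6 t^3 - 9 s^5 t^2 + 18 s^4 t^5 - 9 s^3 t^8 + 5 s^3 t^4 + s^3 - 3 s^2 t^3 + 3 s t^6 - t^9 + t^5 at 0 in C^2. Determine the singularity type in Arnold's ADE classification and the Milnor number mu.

The Hessian of f at 0 is [[0, 0], [0, 0]] with rank 0, so corank 2. A Groebner basis of the Jacobian ideal J(f) in C{s,t} is {-s^2/2 + s*t^3, t^4, s^3, s^2*t}; counting standard monomials gives mu = 8. Corank 2; j^3 = s^3 is a perfect cube, so E-series; the 5-jet and mu = 8 give E_8.

Type E_{8}, Milnor number mu = 8.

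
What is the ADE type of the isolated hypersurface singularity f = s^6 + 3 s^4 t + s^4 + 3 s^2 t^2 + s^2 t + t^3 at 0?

The Hessian of f at 0 has rank 0. Corank 2; j^3 = t*(s^2 + t^2) splits into three distinct lines over C (the quadratic factor has nonzero discriminant), so D_4.

D_4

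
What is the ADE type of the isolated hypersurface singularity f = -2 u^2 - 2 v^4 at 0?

A_{3}

The Hessian of f at 0 is [[-4, 0], [0, 0]] with rank 1, so corank 1. A Groebner basis of the Jacobian ideal J(f) in C{u,v} is {v^3, u}; counting standard monomials gives mu = 3. Corank 1: A-series; mu = 3 gives A_3.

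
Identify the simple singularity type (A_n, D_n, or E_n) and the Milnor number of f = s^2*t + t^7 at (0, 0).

The Hessian of f at 0 is [[0, 0], [0, 0]] with rank 0, so corank 2. A Groebner basis of the Jacobian ideal J(f) in C{s,t} is {s^2/7 + t^6, s^3, s*t}; counting standard monomials gives mu = 8. Corank 2; j^3 = s^2*t has shape L^2 M (L != M), so D-series; mu = 8 gives D_8.

Type D8, Milnor number mu = 8.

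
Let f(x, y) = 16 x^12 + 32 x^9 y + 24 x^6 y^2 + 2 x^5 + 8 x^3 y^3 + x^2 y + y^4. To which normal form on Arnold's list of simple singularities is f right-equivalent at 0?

D5

The Hessian of f at 0 has rank 0. Corank 2; j^3 = x^2*y has shape L^2 M (L != M), so D-series; mu = 5 gives D_5.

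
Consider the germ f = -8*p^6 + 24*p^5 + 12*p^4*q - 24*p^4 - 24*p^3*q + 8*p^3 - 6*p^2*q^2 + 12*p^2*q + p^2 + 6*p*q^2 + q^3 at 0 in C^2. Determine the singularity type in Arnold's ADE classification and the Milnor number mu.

The Hessian of f at 0 has rank 1. Corank 1: A-series; mu = 2 gives A_2.

Type A2, Milnor number mu = 2.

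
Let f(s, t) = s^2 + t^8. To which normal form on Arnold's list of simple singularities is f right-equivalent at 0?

A_7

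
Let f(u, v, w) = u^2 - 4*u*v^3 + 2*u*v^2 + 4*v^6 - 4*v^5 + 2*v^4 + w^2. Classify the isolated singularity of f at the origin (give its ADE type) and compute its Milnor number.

The Hessian of f at 0 is [[2, 0, 0], [0, 0, 0], [0, 0, 2]] with rank 2, so corank 1. A Groebner basis of the Jacobian ideal J(f) in C{u,v,w} is {u^2, u*v, u + v^2, w}; counting standard monomials gives mu = 3. Corank 1: A-series; mu = 3 gives A_3.

Type A3, Milnor number mu = 3.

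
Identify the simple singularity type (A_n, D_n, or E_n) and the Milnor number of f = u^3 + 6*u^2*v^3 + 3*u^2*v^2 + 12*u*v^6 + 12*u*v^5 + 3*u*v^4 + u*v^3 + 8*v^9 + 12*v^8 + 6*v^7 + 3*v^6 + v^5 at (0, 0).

The Hessian of f at 0 is [[0, 0], [0, 0]] with rank 0, so corank 2. A Groebner basis of the Jacobian ideal J(f) in C{u,v} is {-u^2 + v^4 - v^3/3, u^3, u^2*v + u^2/3 + v^3/9, u^2 + u*v^2 + v^3/3}; counting standard monomials gives mu = 7. Corank 2; j^3 = u^3 is a perfect cube, so E-series; the 4-jet and mu = 7 give E_7.

Type E7, Milnor number mu = 7.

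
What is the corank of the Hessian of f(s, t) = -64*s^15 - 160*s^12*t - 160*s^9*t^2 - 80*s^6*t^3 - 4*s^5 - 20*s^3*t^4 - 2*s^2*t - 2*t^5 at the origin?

2

Hessian at 0 has rank 0.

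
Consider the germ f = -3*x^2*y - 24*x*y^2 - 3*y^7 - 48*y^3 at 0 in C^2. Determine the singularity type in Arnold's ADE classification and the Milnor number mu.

Type D_{8}, Milnor number mu = 8.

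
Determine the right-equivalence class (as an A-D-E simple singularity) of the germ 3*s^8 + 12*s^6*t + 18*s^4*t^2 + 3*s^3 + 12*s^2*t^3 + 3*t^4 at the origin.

The Hessian of f at 0 is [[0, 0], [0, 0]] with rank 0, so corank 2. A Groebner basis of the Jacobian ideal J(f) in C{s,t} is {t^3, s^2}; counting standard monomials gives mu = 6. Corank 2; j^3 = 3*s^3 is a perfect cube, so E-series; the 4-jet and mu = 6 give E_6.

E_6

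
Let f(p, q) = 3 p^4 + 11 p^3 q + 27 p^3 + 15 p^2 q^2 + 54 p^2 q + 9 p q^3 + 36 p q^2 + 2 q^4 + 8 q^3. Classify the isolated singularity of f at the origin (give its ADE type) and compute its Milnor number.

Type E_7, Milnor number mu = 7.

The Hessian of f at 0 is [[0, 0], [0, 0]] with rank 0, so corank 2. A Groebner basis of the Jacobian ideal J(f) in C{p,q} is {19683*p^2 + 26244*p*q + q^4 + 27*q^3 + 8748*q^2, p^3 + 270*p^2 + 360*p*q + 2*q^3/3 + 120*q^2, p^2*q - 243*p^2 - 324*p*q - 7*q^3/9 - 108*q^2, 162*p^2 + p*q^2 + 216*p*q + 8*q^3/9 + 72*q^2}; counting standard monomials gives mu = 7. Corank 2; j^3 = (3*p + 2*q)^3 is a perfect cube, so E-series; the 4-jet and mu = 7 give E_7.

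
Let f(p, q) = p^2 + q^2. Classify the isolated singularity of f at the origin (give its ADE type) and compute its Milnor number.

The Hessian of f at 0 has rank 2. Corank 0: nondegenerate Morse point, so A_1.

Type A_1, Milnor number mu = 1.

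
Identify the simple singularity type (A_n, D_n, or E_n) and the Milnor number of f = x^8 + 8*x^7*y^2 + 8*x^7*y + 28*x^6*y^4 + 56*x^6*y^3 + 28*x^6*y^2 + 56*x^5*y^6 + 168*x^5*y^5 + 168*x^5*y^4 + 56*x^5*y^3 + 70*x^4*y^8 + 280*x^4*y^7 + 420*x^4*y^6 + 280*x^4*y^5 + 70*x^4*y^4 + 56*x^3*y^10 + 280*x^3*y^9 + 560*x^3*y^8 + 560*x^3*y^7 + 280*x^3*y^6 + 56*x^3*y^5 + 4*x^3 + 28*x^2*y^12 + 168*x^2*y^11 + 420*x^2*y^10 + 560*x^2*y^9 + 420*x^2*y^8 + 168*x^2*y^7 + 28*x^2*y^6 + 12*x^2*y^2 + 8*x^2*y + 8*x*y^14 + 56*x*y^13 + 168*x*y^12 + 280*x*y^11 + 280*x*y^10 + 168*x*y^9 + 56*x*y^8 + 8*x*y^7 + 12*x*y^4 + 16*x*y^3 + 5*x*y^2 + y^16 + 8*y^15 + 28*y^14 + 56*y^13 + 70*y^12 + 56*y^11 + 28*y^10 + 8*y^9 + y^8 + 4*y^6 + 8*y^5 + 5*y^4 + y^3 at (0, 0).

Type D9, Milnor number mu = 9.

The Hessian of f at 0 has rank 0. Corank 2; j^3 = (x + y)*(2*x + y)^2 has shape L^2 M (L != M), so D-series; mu = 9 gives D_9.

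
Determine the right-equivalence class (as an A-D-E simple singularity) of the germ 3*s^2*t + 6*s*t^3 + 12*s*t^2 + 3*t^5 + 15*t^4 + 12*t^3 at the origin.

The Hessian of f at 0 is [[0, 0], [0, 0]] with rank 0, so corank 2. A Groebner basis of the Jacobian ideal J(f) in C{s,t} is {s*t^2 - 2*s*t - 4*t^2, s*t + t^3 + 2*t^2, s^2 - 4*t^2}; counting standard monomials gives mu = 5. Corank 2; j^3 = 3*t*(s + 2*t)^2 has shape L^2 M (L != M), so D-series; mu = 5 gives D_5.

D5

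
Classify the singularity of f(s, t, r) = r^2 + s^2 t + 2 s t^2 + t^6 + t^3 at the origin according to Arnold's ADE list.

The Hessian of f at 0 has rank 1. Corank 2; j^3 = t*(s + t)^2 has shape L^2 M (L != M), so D-series; mu = 7 gives D_7.

D7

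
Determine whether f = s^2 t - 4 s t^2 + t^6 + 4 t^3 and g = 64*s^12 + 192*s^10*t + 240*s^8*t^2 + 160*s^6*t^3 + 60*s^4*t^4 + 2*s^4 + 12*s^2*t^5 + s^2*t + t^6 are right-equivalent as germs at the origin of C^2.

The Hessian of f at 0 is [[0, 0], [0, 0]] with rank 0, so corank 2. A Groebner basis of the Jacobian ideal J(f) in C{s,t} is {s^2/6 + t^5 - 2*t^2/3, s^3 - 8*t^3, s*t - 2*t^2}; counting standard monomials gives mu = 7. Corank 2; j^3 = t*(s - 2*t)^2 has shape L^2 M (L != M), so D-series; mu = 7 gives D_7. The Hessian of g at 0 is [[0, 0], [0, 0]] with rank 0, so corank 2. A Groebner basis of the Jacobian ideal J(g) in C{s,t} is {s^2/6 + t^5, s^3, s*t}; counting standard monomials gives mu = 7. Corank 2; j^3 = s^2*t has shape L^2 M (L != M), so D-series; mu = 7 gives D_7. Both have type D_7, hence right-equivalent.

Yes.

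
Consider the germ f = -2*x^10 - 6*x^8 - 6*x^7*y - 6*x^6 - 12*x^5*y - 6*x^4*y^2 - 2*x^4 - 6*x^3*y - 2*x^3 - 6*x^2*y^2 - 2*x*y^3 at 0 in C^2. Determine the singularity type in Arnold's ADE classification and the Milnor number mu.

The Hessian of f at 0 has rank 0. Corank 2; j^3 = -2*x^3 is a perfect cube, so E-series; the 4-jet and mu = 7 give E_7.

Type E_{7}, Milnor number mu = 7.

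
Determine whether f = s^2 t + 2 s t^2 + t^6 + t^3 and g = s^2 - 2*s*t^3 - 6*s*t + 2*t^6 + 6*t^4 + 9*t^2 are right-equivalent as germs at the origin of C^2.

The Hessian of f at 0 has rank 0. Corank 2; j^3 = t*(s + t)^2 has shape L^2 M (L != M), so D-series; mu = 7 gives D_7. The Hessian of g at 0 has rank 1. Corank 1: A-series; mu = 5 gives A_5. f is D_7 but g is A_5, hence not right-equivalent.

No.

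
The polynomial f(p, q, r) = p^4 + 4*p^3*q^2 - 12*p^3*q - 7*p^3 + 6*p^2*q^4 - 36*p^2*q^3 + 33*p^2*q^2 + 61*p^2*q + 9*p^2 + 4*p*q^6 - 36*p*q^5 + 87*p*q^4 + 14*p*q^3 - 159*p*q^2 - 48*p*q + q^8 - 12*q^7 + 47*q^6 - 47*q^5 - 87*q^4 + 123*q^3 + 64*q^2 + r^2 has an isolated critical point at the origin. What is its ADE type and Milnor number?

Type A_{2}, Milnor number mu = 2.

The Hessian of f at 0 has rank 2. Corank 1: A-series; mu = 2 gives A_2.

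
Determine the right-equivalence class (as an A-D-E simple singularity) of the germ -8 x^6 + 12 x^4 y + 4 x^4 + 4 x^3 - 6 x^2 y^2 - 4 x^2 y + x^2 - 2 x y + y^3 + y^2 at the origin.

A2

The Hessian of f at 0 has rank 1. Corank 1: A-series; mu = 2 gives A_2.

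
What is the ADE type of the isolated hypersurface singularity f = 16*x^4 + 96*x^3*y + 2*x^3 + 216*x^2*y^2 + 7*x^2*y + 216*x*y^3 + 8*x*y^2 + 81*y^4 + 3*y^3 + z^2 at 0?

The Hessian of f at 0 has rank 1. Corank 2; j^3 = (x + y)^2*(2*x + 3*y) has shape L^2 M (L != M), so D-series; mu = 5 gives D_5.

D_{5}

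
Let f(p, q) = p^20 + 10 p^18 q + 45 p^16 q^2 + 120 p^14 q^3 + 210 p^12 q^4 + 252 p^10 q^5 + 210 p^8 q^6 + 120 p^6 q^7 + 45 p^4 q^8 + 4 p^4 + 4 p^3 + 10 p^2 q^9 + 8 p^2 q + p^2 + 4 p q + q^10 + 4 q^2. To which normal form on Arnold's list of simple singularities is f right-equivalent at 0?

A9

The Hessian of f at 0 is [[2, 4], [4, 8]] with rank 1, so corank 1. A Groebner basis of the Jacobian ideal J(f) in C{p,q} is {p*q^4 - 5*p*q^3/2 + 15*p*q^2/16 - 7*p*q/64 + p/256 - 2*q^4 + 5*q^3/4 - 3*q^2/16 + q/128, 15*p*q^3/4 - 27*p*q^2/16 + 27*p*q/128 - p/128 + q^5 + 5*q^4/2 - 35*q^3/16 + 23*q^2/64 - q/64, p^2 + p/2 + q}; counting standard monomials gives mu = 9. Corank 1: A-series; mu = 9 gives A_9.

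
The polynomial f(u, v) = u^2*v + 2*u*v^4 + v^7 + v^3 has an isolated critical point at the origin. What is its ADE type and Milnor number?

Type D_{4}, Milnor number mu = 4.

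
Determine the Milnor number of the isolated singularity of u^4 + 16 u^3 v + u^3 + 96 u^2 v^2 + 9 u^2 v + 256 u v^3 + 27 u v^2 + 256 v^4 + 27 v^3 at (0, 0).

6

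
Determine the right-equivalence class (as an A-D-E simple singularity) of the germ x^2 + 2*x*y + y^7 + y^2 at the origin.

A_{6}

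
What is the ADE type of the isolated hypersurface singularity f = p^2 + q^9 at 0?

The Hessian of f at 0 has rank 1. Corank 1: A-series; mu = 8 gives A_8.

A_8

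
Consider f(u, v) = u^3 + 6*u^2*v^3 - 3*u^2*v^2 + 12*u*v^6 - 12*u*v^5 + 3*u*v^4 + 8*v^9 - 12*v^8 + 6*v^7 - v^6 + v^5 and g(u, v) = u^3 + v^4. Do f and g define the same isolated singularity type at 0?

No.

The Hessian of f at 0 is [[0, 0], [0, 0]] with rank 0, so corank 2. A Groebner basis of the Jacobian ideal J(f) in C{u,v} is {u^2/4 + u*v^3 - u*v^2/2, v^4, u^3, u^2*v + u^2/2 - u*v^2}; counting standard monomials gives mu = 8. Corank 2; j^3 = u^3 is a perfect cube, so E-series; the 5-jet and mu = 8 give E_8. The Hessian of g at 0 is [[0, 0], [0, 0]] with rank 0, so corank 2. A Groebner basis of the Jacobian ideal J(g) in C{u,v} is {v^3, u^2}; counting standard monomials gives mu = 6. Corank 2; j^3 = u^3 is a perfect cube, so E-series; the 4-jet and mu = 6 give E_6. f is E_8 but g is E_6, hence not right-equivalent.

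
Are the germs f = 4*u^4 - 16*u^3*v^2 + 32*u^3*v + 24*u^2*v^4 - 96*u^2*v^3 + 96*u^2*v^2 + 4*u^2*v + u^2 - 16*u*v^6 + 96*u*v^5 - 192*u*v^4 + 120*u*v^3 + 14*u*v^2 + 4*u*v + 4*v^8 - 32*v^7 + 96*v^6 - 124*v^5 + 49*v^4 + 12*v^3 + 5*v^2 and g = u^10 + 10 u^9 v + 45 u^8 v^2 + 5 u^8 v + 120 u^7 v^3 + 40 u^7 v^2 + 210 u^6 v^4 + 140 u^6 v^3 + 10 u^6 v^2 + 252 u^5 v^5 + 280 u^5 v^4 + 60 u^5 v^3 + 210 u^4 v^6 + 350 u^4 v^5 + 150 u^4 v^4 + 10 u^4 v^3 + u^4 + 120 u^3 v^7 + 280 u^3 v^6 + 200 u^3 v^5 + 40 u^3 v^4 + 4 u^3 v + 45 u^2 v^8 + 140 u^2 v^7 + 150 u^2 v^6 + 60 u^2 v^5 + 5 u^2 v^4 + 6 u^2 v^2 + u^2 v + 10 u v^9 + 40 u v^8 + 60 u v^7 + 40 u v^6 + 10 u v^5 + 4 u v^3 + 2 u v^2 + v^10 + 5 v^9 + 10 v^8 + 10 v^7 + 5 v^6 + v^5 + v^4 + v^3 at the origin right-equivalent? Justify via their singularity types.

The Hessian of f at 0 has rank 2. Corank 0: nondegenerate Morse point, so A_1. The Hessian of g at 0 has rank 0. Corank 2; j^3 = v*(u + v)^2 has shape L^2 M (L != M), so D-series; mu = 6 gives D_6. f is A_1 but g is D_6, hence not right-equivalent.

No.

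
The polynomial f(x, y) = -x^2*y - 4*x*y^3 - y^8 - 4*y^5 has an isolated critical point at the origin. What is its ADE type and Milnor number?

The Hessian of f at 0 has rank 0. Corank 2; j^3 = -x^2*y has shape L^2 M (L != M), so D-series; mu = 9 gives D_9.

Type D_{9}, Milnor number mu = 9.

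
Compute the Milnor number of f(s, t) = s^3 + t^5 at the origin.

8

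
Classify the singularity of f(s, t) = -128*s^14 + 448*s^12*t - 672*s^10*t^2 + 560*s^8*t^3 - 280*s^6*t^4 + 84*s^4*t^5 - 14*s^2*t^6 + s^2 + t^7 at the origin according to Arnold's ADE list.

A_6

The Hessian of f at 0 is [[2, 0], [0, 0]] with rank 1, so corank 1. A Groebner basis of the Jacobian ideal J(f) in C{s,t} is {t^6, s}; counting standard monomials gives mu = 6. Corank 1: A-series; mu = 6 gives A_6.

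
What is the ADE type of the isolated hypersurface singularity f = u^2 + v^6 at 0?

A5

The Hessian of f at 0 is [[2, 0], [0, 0]] with rank 1, so corank 1. A Groebner basis of the Jacobian ideal J(f) in C{u,v} is {v^5, u}; counting standard monomials gives mu = 5. Corank 1: A-series; mu = 5 gives A_5.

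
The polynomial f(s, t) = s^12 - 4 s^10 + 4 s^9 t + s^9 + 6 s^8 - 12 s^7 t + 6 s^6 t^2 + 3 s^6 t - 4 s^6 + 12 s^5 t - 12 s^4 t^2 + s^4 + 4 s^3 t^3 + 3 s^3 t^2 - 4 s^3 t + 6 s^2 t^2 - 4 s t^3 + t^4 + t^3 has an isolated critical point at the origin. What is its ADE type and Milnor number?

The Hessian of f at 0 is [[0, 0], [0, 0]] with rank 0, so corank 2. A Groebner basis of the Jacobian ideal J(f) in C{s,t} is {s^3 - 3*s^2*t, t^2}; counting standard monomials gives mu = 6. Corank 2; j^3 = t^3 is a perfect cube, so E-series; the 4-jet and mu = 6 give E_6.

Type E_6, Milnor number mu = 6.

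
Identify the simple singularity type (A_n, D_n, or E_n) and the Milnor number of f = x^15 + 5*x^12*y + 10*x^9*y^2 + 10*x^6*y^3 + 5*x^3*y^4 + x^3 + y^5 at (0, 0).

Type E_8, Milnor number mu = 8.

The Hessian of f at 0 has rank 0. Corank 2; j^3 = x^3 is a perfect cube, so E-series; the 5-jet and mu = 8 give E_8.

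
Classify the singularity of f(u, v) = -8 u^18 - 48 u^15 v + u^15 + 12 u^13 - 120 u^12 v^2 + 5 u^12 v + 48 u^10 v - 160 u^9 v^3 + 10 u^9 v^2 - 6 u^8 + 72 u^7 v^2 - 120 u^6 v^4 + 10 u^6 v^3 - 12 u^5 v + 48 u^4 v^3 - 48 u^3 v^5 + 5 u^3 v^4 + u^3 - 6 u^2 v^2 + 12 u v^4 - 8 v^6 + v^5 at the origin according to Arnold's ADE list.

The Hessian of f at 0 has rank 0. Corank 2; j^3 = u^3 is a perfect cube, so E-series; the 5-jet and mu = 8 give E_8.

E8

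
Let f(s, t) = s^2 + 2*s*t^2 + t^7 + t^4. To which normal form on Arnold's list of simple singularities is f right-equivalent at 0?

A6

The Hessian of f at 0 has rank 1. Corank 1: A-series; mu = 6 gives A_6.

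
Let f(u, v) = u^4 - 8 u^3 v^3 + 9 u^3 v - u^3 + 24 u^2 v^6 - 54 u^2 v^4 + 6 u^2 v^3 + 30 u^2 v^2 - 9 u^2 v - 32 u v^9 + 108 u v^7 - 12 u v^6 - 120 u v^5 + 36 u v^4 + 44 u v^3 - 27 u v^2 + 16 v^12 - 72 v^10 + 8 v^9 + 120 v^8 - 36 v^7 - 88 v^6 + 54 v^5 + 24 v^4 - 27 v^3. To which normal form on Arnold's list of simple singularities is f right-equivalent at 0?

E_7

The Hessian of f at 0 has rank 0. Corank 2; j^3 = -(u + 3*v)^3 is a perfect cube, so E-series; the 4-jet and mu = 7 give E_7.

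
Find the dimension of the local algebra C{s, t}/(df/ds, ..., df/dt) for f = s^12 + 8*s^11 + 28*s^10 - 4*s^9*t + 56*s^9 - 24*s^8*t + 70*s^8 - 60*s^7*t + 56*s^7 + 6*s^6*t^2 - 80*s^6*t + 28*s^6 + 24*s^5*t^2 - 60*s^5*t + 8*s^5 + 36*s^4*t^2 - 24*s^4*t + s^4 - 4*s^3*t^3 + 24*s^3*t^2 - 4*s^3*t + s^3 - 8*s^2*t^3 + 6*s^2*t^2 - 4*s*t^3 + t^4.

6

The Hessian of f at 0 is [[0, 0], [0, 0]] with rank 0, so corank 2. A Groebner basis of the Jacobian ideal J(f) in C{s,t} is {t^4, s*t^2 - t^3/3, s^2}; counting standard monomials gives mu = 6. Corank 2; j^3 = s^3 is a perfect cube, so E-series; the 4-jet and mu = 6 give E_6.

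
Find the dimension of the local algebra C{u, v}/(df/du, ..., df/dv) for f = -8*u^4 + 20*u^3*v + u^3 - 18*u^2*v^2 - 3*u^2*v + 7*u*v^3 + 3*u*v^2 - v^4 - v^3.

The Hessian of f at 0 has rank 0. Corank 2; j^3 = (u - v)^3 is a perfect cube, so E-series; the 4-jet and mu = 7 give E_7.

7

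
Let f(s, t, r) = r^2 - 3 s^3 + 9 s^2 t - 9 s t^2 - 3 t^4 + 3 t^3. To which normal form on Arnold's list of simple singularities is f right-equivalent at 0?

The Hessian of f at 0 is [[0, 0, 0], [0, 0, 0], [0, 0, 2]] with rank 1, so corank 2. A Groebner basis of the Jacobian ideal J(f) in C{s,t,r} is {t^3, s^2 - 2*s*t + t^2, r}; counting standard monomials gives mu = 6. Corank 2; j^3 = -3*(s - t)^3 is a perfect cube, so E-series; the 4-jet and mu = 6 give E_6.

E_6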